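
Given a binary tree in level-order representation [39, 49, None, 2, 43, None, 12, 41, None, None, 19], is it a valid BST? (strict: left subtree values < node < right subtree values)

Level-order array: [39, 49, None, 2, 43, None, 12, 41, None, None, 19]
Validate using subtree bounds (lo, hi): at each node, require lo < value < hi,
then recurse left with hi=value and right with lo=value.
Preorder trace (stopping at first violation):
  at node 39 with bounds (-inf, +inf): OK
  at node 49 with bounds (-inf, 39): VIOLATION
Node 49 violates its bound: not (-inf < 49 < 39).
Result: Not a valid BST


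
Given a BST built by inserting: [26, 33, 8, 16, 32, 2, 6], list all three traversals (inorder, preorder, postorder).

Tree insertion order: [26, 33, 8, 16, 32, 2, 6]
Tree (level-order array): [26, 8, 33, 2, 16, 32, None, None, 6]
Inorder (L, root, R): [2, 6, 8, 16, 26, 32, 33]
Preorder (root, L, R): [26, 8, 2, 6, 16, 33, 32]
Postorder (L, R, root): [6, 2, 16, 8, 32, 33, 26]


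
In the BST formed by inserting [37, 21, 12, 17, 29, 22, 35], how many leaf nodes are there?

Tree built from: [37, 21, 12, 17, 29, 22, 35]
Tree (level-order array): [37, 21, None, 12, 29, None, 17, 22, 35]
Rule: A leaf has 0 children.
Per-node child counts:
  node 37: 1 child(ren)
  node 21: 2 child(ren)
  node 12: 1 child(ren)
  node 17: 0 child(ren)
  node 29: 2 child(ren)
  node 22: 0 child(ren)
  node 35: 0 child(ren)
Matching nodes: [17, 22, 35]
Count of leaf nodes: 3


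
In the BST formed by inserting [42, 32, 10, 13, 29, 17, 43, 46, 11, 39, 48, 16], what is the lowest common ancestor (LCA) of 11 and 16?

Tree insertion order: [42, 32, 10, 13, 29, 17, 43, 46, 11, 39, 48, 16]
Tree (level-order array): [42, 32, 43, 10, 39, None, 46, None, 13, None, None, None, 48, 11, 29, None, None, None, None, 17, None, 16]
In a BST, the LCA of p=11, q=16 is the first node v on the
root-to-leaf path with p <= v <= q (go left if both < v, right if both > v).
Walk from root:
  at 42: both 11 and 16 < 42, go left
  at 32: both 11 and 16 < 32, go left
  at 10: both 11 and 16 > 10, go right
  at 13: 11 <= 13 <= 16, this is the LCA
LCA = 13


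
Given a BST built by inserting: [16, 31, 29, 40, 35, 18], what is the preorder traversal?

Tree insertion order: [16, 31, 29, 40, 35, 18]
Tree (level-order array): [16, None, 31, 29, 40, 18, None, 35]
Preorder traversal: [16, 31, 29, 18, 40, 35]


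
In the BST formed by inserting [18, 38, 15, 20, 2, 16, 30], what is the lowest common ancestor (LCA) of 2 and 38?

Tree insertion order: [18, 38, 15, 20, 2, 16, 30]
Tree (level-order array): [18, 15, 38, 2, 16, 20, None, None, None, None, None, None, 30]
In a BST, the LCA of p=2, q=38 is the first node v on the
root-to-leaf path with p <= v <= q (go left if both < v, right if both > v).
Walk from root:
  at 18: 2 <= 18 <= 38, this is the LCA
LCA = 18


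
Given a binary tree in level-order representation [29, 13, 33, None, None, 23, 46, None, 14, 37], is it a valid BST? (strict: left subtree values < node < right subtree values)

Level-order array: [29, 13, 33, None, None, 23, 46, None, 14, 37]
Validate using subtree bounds (lo, hi): at each node, require lo < value < hi,
then recurse left with hi=value and right with lo=value.
Preorder trace (stopping at first violation):
  at node 29 with bounds (-inf, +inf): OK
  at node 13 with bounds (-inf, 29): OK
  at node 33 with bounds (29, +inf): OK
  at node 23 with bounds (29, 33): VIOLATION
Node 23 violates its bound: not (29 < 23 < 33).
Result: Not a valid BST


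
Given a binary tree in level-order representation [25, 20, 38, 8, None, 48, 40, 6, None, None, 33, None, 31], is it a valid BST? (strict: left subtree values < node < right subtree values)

Level-order array: [25, 20, 38, 8, None, 48, 40, 6, None, None, 33, None, 31]
Validate using subtree bounds (lo, hi): at each node, require lo < value < hi,
then recurse left with hi=value and right with lo=value.
Preorder trace (stopping at first violation):
  at node 25 with bounds (-inf, +inf): OK
  at node 20 with bounds (-inf, 25): OK
  at node 8 with bounds (-inf, 20): OK
  at node 6 with bounds (-inf, 8): OK
  at node 38 with bounds (25, +inf): OK
  at node 48 with bounds (25, 38): VIOLATION
Node 48 violates its bound: not (25 < 48 < 38).
Result: Not a valid BST


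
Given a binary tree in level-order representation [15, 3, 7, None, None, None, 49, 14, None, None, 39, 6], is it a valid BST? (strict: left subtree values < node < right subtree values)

Level-order array: [15, 3, 7, None, None, None, 49, 14, None, None, 39, 6]
Validate using subtree bounds (lo, hi): at each node, require lo < value < hi,
then recurse left with hi=value and right with lo=value.
Preorder trace (stopping at first violation):
  at node 15 with bounds (-inf, +inf): OK
  at node 3 with bounds (-inf, 15): OK
  at node 7 with bounds (15, +inf): VIOLATION
Node 7 violates its bound: not (15 < 7 < +inf).
Result: Not a valid BST


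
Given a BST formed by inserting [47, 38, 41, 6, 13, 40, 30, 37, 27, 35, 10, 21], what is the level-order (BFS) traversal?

Tree insertion order: [47, 38, 41, 6, 13, 40, 30, 37, 27, 35, 10, 21]
Tree (level-order array): [47, 38, None, 6, 41, None, 13, 40, None, 10, 30, None, None, None, None, 27, 37, 21, None, 35]
BFS from the root, enqueuing left then right child of each popped node:
  queue [47] -> pop 47, enqueue [38], visited so far: [47]
  queue [38] -> pop 38, enqueue [6, 41], visited so far: [47, 38]
  queue [6, 41] -> pop 6, enqueue [13], visited so far: [47, 38, 6]
  queue [41, 13] -> pop 41, enqueue [40], visited so far: [47, 38, 6, 41]
  queue [13, 40] -> pop 13, enqueue [10, 30], visited so far: [47, 38, 6, 41, 13]
  queue [40, 10, 30] -> pop 40, enqueue [none], visited so far: [47, 38, 6, 41, 13, 40]
  queue [10, 30] -> pop 10, enqueue [none], visited so far: [47, 38, 6, 41, 13, 40, 10]
  queue [30] -> pop 30, enqueue [27, 37], visited so far: [47, 38, 6, 41, 13, 40, 10, 30]
  queue [27, 37] -> pop 27, enqueue [21], visited so far: [47, 38, 6, 41, 13, 40, 10, 30, 27]
  queue [37, 21] -> pop 37, enqueue [35], visited so far: [47, 38, 6, 41, 13, 40, 10, 30, 27, 37]
  queue [21, 35] -> pop 21, enqueue [none], visited so far: [47, 38, 6, 41, 13, 40, 10, 30, 27, 37, 21]
  queue [35] -> pop 35, enqueue [none], visited so far: [47, 38, 6, 41, 13, 40, 10, 30, 27, 37, 21, 35]
Result: [47, 38, 6, 41, 13, 40, 10, 30, 27, 37, 21, 35]


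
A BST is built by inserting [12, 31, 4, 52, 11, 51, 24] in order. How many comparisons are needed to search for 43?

Search path for 43: 12 -> 31 -> 52 -> 51
Found: False
Comparisons: 4


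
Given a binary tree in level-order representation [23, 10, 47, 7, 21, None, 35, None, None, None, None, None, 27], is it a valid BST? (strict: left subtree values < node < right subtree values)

Level-order array: [23, 10, 47, 7, 21, None, 35, None, None, None, None, None, 27]
Validate using subtree bounds (lo, hi): at each node, require lo < value < hi,
then recurse left with hi=value and right with lo=value.
Preorder trace (stopping at first violation):
  at node 23 with bounds (-inf, +inf): OK
  at node 10 with bounds (-inf, 23): OK
  at node 7 with bounds (-inf, 10): OK
  at node 21 with bounds (10, 23): OK
  at node 47 with bounds (23, +inf): OK
  at node 35 with bounds (47, +inf): VIOLATION
Node 35 violates its bound: not (47 < 35 < +inf).
Result: Not a valid BST


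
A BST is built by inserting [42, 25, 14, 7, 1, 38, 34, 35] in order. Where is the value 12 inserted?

Starting tree (level order): [42, 25, None, 14, 38, 7, None, 34, None, 1, None, None, 35]
Insertion path: 42 -> 25 -> 14 -> 7
Result: insert 12 as right child of 7
Final tree (level order): [42, 25, None, 14, 38, 7, None, 34, None, 1, 12, None, 35]


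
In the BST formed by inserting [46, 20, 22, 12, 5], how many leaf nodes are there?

Tree built from: [46, 20, 22, 12, 5]
Tree (level-order array): [46, 20, None, 12, 22, 5]
Rule: A leaf has 0 children.
Per-node child counts:
  node 46: 1 child(ren)
  node 20: 2 child(ren)
  node 12: 1 child(ren)
  node 5: 0 child(ren)
  node 22: 0 child(ren)
Matching nodes: [5, 22]
Count of leaf nodes: 2


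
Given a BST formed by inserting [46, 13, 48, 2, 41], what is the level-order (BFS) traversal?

Tree insertion order: [46, 13, 48, 2, 41]
Tree (level-order array): [46, 13, 48, 2, 41]
BFS from the root, enqueuing left then right child of each popped node:
  queue [46] -> pop 46, enqueue [13, 48], visited so far: [46]
  queue [13, 48] -> pop 13, enqueue [2, 41], visited so far: [46, 13]
  queue [48, 2, 41] -> pop 48, enqueue [none], visited so far: [46, 13, 48]
  queue [2, 41] -> pop 2, enqueue [none], visited so far: [46, 13, 48, 2]
  queue [41] -> pop 41, enqueue [none], visited so far: [46, 13, 48, 2, 41]
Result: [46, 13, 48, 2, 41]


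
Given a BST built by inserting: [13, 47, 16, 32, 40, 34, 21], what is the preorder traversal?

Tree insertion order: [13, 47, 16, 32, 40, 34, 21]
Tree (level-order array): [13, None, 47, 16, None, None, 32, 21, 40, None, None, 34]
Preorder traversal: [13, 47, 16, 32, 21, 40, 34]


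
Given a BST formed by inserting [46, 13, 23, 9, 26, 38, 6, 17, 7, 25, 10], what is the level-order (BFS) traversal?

Tree insertion order: [46, 13, 23, 9, 26, 38, 6, 17, 7, 25, 10]
Tree (level-order array): [46, 13, None, 9, 23, 6, 10, 17, 26, None, 7, None, None, None, None, 25, 38]
BFS from the root, enqueuing left then right child of each popped node:
  queue [46] -> pop 46, enqueue [13], visited so far: [46]
  queue [13] -> pop 13, enqueue [9, 23], visited so far: [46, 13]
  queue [9, 23] -> pop 9, enqueue [6, 10], visited so far: [46, 13, 9]
  queue [23, 6, 10] -> pop 23, enqueue [17, 26], visited so far: [46, 13, 9, 23]
  queue [6, 10, 17, 26] -> pop 6, enqueue [7], visited so far: [46, 13, 9, 23, 6]
  queue [10, 17, 26, 7] -> pop 10, enqueue [none], visited so far: [46, 13, 9, 23, 6, 10]
  queue [17, 26, 7] -> pop 17, enqueue [none], visited so far: [46, 13, 9, 23, 6, 10, 17]
  queue [26, 7] -> pop 26, enqueue [25, 38], visited so far: [46, 13, 9, 23, 6, 10, 17, 26]
  queue [7, 25, 38] -> pop 7, enqueue [none], visited so far: [46, 13, 9, 23, 6, 10, 17, 26, 7]
  queue [25, 38] -> pop 25, enqueue [none], visited so far: [46, 13, 9, 23, 6, 10, 17, 26, 7, 25]
  queue [38] -> pop 38, enqueue [none], visited so far: [46, 13, 9, 23, 6, 10, 17, 26, 7, 25, 38]
Result: [46, 13, 9, 23, 6, 10, 17, 26, 7, 25, 38]


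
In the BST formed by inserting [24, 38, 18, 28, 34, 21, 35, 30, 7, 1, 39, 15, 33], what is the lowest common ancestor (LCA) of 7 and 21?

Tree insertion order: [24, 38, 18, 28, 34, 21, 35, 30, 7, 1, 39, 15, 33]
Tree (level-order array): [24, 18, 38, 7, 21, 28, 39, 1, 15, None, None, None, 34, None, None, None, None, None, None, 30, 35, None, 33]
In a BST, the LCA of p=7, q=21 is the first node v on the
root-to-leaf path with p <= v <= q (go left if both < v, right if both > v).
Walk from root:
  at 24: both 7 and 21 < 24, go left
  at 18: 7 <= 18 <= 21, this is the LCA
LCA = 18


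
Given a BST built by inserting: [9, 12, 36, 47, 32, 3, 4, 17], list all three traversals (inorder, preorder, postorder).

Tree insertion order: [9, 12, 36, 47, 32, 3, 4, 17]
Tree (level-order array): [9, 3, 12, None, 4, None, 36, None, None, 32, 47, 17]
Inorder (L, root, R): [3, 4, 9, 12, 17, 32, 36, 47]
Preorder (root, L, R): [9, 3, 4, 12, 36, 32, 17, 47]
Postorder (L, R, root): [4, 3, 17, 32, 47, 36, 12, 9]


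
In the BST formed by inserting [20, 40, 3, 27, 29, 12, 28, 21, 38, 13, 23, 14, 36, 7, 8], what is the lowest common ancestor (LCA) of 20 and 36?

Tree insertion order: [20, 40, 3, 27, 29, 12, 28, 21, 38, 13, 23, 14, 36, 7, 8]
Tree (level-order array): [20, 3, 40, None, 12, 27, None, 7, 13, 21, 29, None, 8, None, 14, None, 23, 28, 38, None, None, None, None, None, None, None, None, 36]
In a BST, the LCA of p=20, q=36 is the first node v on the
root-to-leaf path with p <= v <= q (go left if both < v, right if both > v).
Walk from root:
  at 20: 20 <= 20 <= 36, this is the LCA
LCA = 20


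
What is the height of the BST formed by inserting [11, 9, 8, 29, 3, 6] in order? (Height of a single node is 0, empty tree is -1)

Insertion order: [11, 9, 8, 29, 3, 6]
Tree (level-order array): [11, 9, 29, 8, None, None, None, 3, None, None, 6]
Compute height bottom-up (empty subtree = -1):
  height(6) = 1 + max(-1, -1) = 0
  height(3) = 1 + max(-1, 0) = 1
  height(8) = 1 + max(1, -1) = 2
  height(9) = 1 + max(2, -1) = 3
  height(29) = 1 + max(-1, -1) = 0
  height(11) = 1 + max(3, 0) = 4
Height = 4


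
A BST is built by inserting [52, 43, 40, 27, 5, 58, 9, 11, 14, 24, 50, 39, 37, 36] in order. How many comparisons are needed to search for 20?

Search path for 20: 52 -> 43 -> 40 -> 27 -> 5 -> 9 -> 11 -> 14 -> 24
Found: False
Comparisons: 9


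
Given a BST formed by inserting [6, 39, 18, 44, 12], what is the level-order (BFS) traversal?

Tree insertion order: [6, 39, 18, 44, 12]
Tree (level-order array): [6, None, 39, 18, 44, 12]
BFS from the root, enqueuing left then right child of each popped node:
  queue [6] -> pop 6, enqueue [39], visited so far: [6]
  queue [39] -> pop 39, enqueue [18, 44], visited so far: [6, 39]
  queue [18, 44] -> pop 18, enqueue [12], visited so far: [6, 39, 18]
  queue [44, 12] -> pop 44, enqueue [none], visited so far: [6, 39, 18, 44]
  queue [12] -> pop 12, enqueue [none], visited so far: [6, 39, 18, 44, 12]
Result: [6, 39, 18, 44, 12]


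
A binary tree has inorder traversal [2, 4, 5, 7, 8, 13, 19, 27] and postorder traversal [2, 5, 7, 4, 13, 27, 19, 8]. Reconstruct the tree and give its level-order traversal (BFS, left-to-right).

Inorder:   [2, 4, 5, 7, 8, 13, 19, 27]
Postorder: [2, 5, 7, 4, 13, 27, 19, 8]
Algorithm: postorder visits root last, so walk postorder right-to-left;
each value is the root of the current inorder slice — split it at that
value, recurse on the right subtree first, then the left.
Recursive splits:
  root=8; inorder splits into left=[2, 4, 5, 7], right=[13, 19, 27]
  root=19; inorder splits into left=[13], right=[27]
  root=27; inorder splits into left=[], right=[]
  root=13; inorder splits into left=[], right=[]
  root=4; inorder splits into left=[2], right=[5, 7]
  root=7; inorder splits into left=[5], right=[]
  root=5; inorder splits into left=[], right=[]
  root=2; inorder splits into left=[], right=[]
Reconstructed level-order: [8, 4, 19, 2, 7, 13, 27, 5]


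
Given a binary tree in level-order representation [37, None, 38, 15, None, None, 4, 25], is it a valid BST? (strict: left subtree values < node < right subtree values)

Level-order array: [37, None, 38, 15, None, None, 4, 25]
Validate using subtree bounds (lo, hi): at each node, require lo < value < hi,
then recurse left with hi=value and right with lo=value.
Preorder trace (stopping at first violation):
  at node 37 with bounds (-inf, +inf): OK
  at node 38 with bounds (37, +inf): OK
  at node 15 with bounds (37, 38): VIOLATION
Node 15 violates its bound: not (37 < 15 < 38).
Result: Not a valid BST


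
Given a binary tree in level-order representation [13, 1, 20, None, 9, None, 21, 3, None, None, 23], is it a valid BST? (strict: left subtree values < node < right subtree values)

Level-order array: [13, 1, 20, None, 9, None, 21, 3, None, None, 23]
Validate using subtree bounds (lo, hi): at each node, require lo < value < hi,
then recurse left with hi=value and right with lo=value.
Preorder trace (stopping at first violation):
  at node 13 with bounds (-inf, +inf): OK
  at node 1 with bounds (-inf, 13): OK
  at node 9 with bounds (1, 13): OK
  at node 3 with bounds (1, 9): OK
  at node 20 with bounds (13, +inf): OK
  at node 21 with bounds (20, +inf): OK
  at node 23 with bounds (21, +inf): OK
No violation found at any node.
Result: Valid BST


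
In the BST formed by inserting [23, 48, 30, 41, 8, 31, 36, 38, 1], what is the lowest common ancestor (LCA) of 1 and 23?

Tree insertion order: [23, 48, 30, 41, 8, 31, 36, 38, 1]
Tree (level-order array): [23, 8, 48, 1, None, 30, None, None, None, None, 41, 31, None, None, 36, None, 38]
In a BST, the LCA of p=1, q=23 is the first node v on the
root-to-leaf path with p <= v <= q (go left if both < v, right if both > v).
Walk from root:
  at 23: 1 <= 23 <= 23, this is the LCA
LCA = 23


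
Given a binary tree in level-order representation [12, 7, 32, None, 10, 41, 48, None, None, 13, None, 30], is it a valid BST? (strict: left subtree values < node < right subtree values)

Level-order array: [12, 7, 32, None, 10, 41, 48, None, None, 13, None, 30]
Validate using subtree bounds (lo, hi): at each node, require lo < value < hi,
then recurse left with hi=value and right with lo=value.
Preorder trace (stopping at first violation):
  at node 12 with bounds (-inf, +inf): OK
  at node 7 with bounds (-inf, 12): OK
  at node 10 with bounds (7, 12): OK
  at node 32 with bounds (12, +inf): OK
  at node 41 with bounds (12, 32): VIOLATION
Node 41 violates its bound: not (12 < 41 < 32).
Result: Not a valid BST


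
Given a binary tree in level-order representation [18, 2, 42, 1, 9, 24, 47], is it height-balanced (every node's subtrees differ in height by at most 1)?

Tree (level-order array): [18, 2, 42, 1, 9, 24, 47]
Definition: a tree is height-balanced if, at every node, |h(left) - h(right)| <= 1 (empty subtree has height -1).
Bottom-up per-node check:
  node 1: h_left=-1, h_right=-1, diff=0 [OK], height=0
  node 9: h_left=-1, h_right=-1, diff=0 [OK], height=0
  node 2: h_left=0, h_right=0, diff=0 [OK], height=1
  node 24: h_left=-1, h_right=-1, diff=0 [OK], height=0
  node 47: h_left=-1, h_right=-1, diff=0 [OK], height=0
  node 42: h_left=0, h_right=0, diff=0 [OK], height=1
  node 18: h_left=1, h_right=1, diff=0 [OK], height=2
All nodes satisfy the balance condition.
Result: Balanced


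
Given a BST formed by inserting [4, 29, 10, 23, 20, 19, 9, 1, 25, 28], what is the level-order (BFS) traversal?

Tree insertion order: [4, 29, 10, 23, 20, 19, 9, 1, 25, 28]
Tree (level-order array): [4, 1, 29, None, None, 10, None, 9, 23, None, None, 20, 25, 19, None, None, 28]
BFS from the root, enqueuing left then right child of each popped node:
  queue [4] -> pop 4, enqueue [1, 29], visited so far: [4]
  queue [1, 29] -> pop 1, enqueue [none], visited so far: [4, 1]
  queue [29] -> pop 29, enqueue [10], visited so far: [4, 1, 29]
  queue [10] -> pop 10, enqueue [9, 23], visited so far: [4, 1, 29, 10]
  queue [9, 23] -> pop 9, enqueue [none], visited so far: [4, 1, 29, 10, 9]
  queue [23] -> pop 23, enqueue [20, 25], visited so far: [4, 1, 29, 10, 9, 23]
  queue [20, 25] -> pop 20, enqueue [19], visited so far: [4, 1, 29, 10, 9, 23, 20]
  queue [25, 19] -> pop 25, enqueue [28], visited so far: [4, 1, 29, 10, 9, 23, 20, 25]
  queue [19, 28] -> pop 19, enqueue [none], visited so far: [4, 1, 29, 10, 9, 23, 20, 25, 19]
  queue [28] -> pop 28, enqueue [none], visited so far: [4, 1, 29, 10, 9, 23, 20, 25, 19, 28]
Result: [4, 1, 29, 10, 9, 23, 20, 25, 19, 28]


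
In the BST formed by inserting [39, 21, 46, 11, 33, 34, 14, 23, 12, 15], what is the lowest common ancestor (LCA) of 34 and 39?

Tree insertion order: [39, 21, 46, 11, 33, 34, 14, 23, 12, 15]
Tree (level-order array): [39, 21, 46, 11, 33, None, None, None, 14, 23, 34, 12, 15]
In a BST, the LCA of p=34, q=39 is the first node v on the
root-to-leaf path with p <= v <= q (go left if both < v, right if both > v).
Walk from root:
  at 39: 34 <= 39 <= 39, this is the LCA
LCA = 39


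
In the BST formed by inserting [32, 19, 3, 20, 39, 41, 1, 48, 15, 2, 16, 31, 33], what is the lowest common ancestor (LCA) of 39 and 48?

Tree insertion order: [32, 19, 3, 20, 39, 41, 1, 48, 15, 2, 16, 31, 33]
Tree (level-order array): [32, 19, 39, 3, 20, 33, 41, 1, 15, None, 31, None, None, None, 48, None, 2, None, 16]
In a BST, the LCA of p=39, q=48 is the first node v on the
root-to-leaf path with p <= v <= q (go left if both < v, right if both > v).
Walk from root:
  at 32: both 39 and 48 > 32, go right
  at 39: 39 <= 39 <= 48, this is the LCA
LCA = 39


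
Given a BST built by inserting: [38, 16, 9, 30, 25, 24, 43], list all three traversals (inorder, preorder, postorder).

Tree insertion order: [38, 16, 9, 30, 25, 24, 43]
Tree (level-order array): [38, 16, 43, 9, 30, None, None, None, None, 25, None, 24]
Inorder (L, root, R): [9, 16, 24, 25, 30, 38, 43]
Preorder (root, L, R): [38, 16, 9, 30, 25, 24, 43]
Postorder (L, R, root): [9, 24, 25, 30, 16, 43, 38]


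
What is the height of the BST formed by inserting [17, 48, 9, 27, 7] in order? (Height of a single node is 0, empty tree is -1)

Insertion order: [17, 48, 9, 27, 7]
Tree (level-order array): [17, 9, 48, 7, None, 27]
Compute height bottom-up (empty subtree = -1):
  height(7) = 1 + max(-1, -1) = 0
  height(9) = 1 + max(0, -1) = 1
  height(27) = 1 + max(-1, -1) = 0
  height(48) = 1 + max(0, -1) = 1
  height(17) = 1 + max(1, 1) = 2
Height = 2


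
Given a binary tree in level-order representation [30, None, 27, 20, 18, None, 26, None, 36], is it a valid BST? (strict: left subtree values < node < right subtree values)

Level-order array: [30, None, 27, 20, 18, None, 26, None, 36]
Validate using subtree bounds (lo, hi): at each node, require lo < value < hi,
then recurse left with hi=value and right with lo=value.
Preorder trace (stopping at first violation):
  at node 30 with bounds (-inf, +inf): OK
  at node 27 with bounds (30, +inf): VIOLATION
Node 27 violates its bound: not (30 < 27 < +inf).
Result: Not a valid BST


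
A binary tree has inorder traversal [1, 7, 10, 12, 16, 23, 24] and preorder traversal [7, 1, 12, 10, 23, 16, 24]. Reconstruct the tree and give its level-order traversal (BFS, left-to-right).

Inorder:  [1, 7, 10, 12, 16, 23, 24]
Preorder: [7, 1, 12, 10, 23, 16, 24]
Algorithm: preorder visits root first, so consume preorder in order;
for each root, split the current inorder slice at that value into
left-subtree inorder and right-subtree inorder, then recurse.
Recursive splits:
  root=7; inorder splits into left=[1], right=[10, 12, 16, 23, 24]
  root=1; inorder splits into left=[], right=[]
  root=12; inorder splits into left=[10], right=[16, 23, 24]
  root=10; inorder splits into left=[], right=[]
  root=23; inorder splits into left=[16], right=[24]
  root=16; inorder splits into left=[], right=[]
  root=24; inorder splits into left=[], right=[]
Reconstructed level-order: [7, 1, 12, 10, 23, 16, 24]


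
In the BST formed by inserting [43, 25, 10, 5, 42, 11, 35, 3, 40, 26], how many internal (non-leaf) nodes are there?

Tree built from: [43, 25, 10, 5, 42, 11, 35, 3, 40, 26]
Tree (level-order array): [43, 25, None, 10, 42, 5, 11, 35, None, 3, None, None, None, 26, 40]
Rule: An internal node has at least one child.
Per-node child counts:
  node 43: 1 child(ren)
  node 25: 2 child(ren)
  node 10: 2 child(ren)
  node 5: 1 child(ren)
  node 3: 0 child(ren)
  node 11: 0 child(ren)
  node 42: 1 child(ren)
  node 35: 2 child(ren)
  node 26: 0 child(ren)
  node 40: 0 child(ren)
Matching nodes: [43, 25, 10, 5, 42, 35]
Count of internal (non-leaf) nodes: 6


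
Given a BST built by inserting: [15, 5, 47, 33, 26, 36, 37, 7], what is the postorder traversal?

Tree insertion order: [15, 5, 47, 33, 26, 36, 37, 7]
Tree (level-order array): [15, 5, 47, None, 7, 33, None, None, None, 26, 36, None, None, None, 37]
Postorder traversal: [7, 5, 26, 37, 36, 33, 47, 15]


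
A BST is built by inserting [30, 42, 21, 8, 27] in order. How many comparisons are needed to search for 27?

Search path for 27: 30 -> 21 -> 27
Found: True
Comparisons: 3


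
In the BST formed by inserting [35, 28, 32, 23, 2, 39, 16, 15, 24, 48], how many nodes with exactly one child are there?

Tree built from: [35, 28, 32, 23, 2, 39, 16, 15, 24, 48]
Tree (level-order array): [35, 28, 39, 23, 32, None, 48, 2, 24, None, None, None, None, None, 16, None, None, 15]
Rule: These are nodes with exactly 1 non-null child.
Per-node child counts:
  node 35: 2 child(ren)
  node 28: 2 child(ren)
  node 23: 2 child(ren)
  node 2: 1 child(ren)
  node 16: 1 child(ren)
  node 15: 0 child(ren)
  node 24: 0 child(ren)
  node 32: 0 child(ren)
  node 39: 1 child(ren)
  node 48: 0 child(ren)
Matching nodes: [2, 16, 39]
Count of nodes with exactly one child: 3


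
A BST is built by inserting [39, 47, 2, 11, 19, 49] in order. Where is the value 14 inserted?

Starting tree (level order): [39, 2, 47, None, 11, None, 49, None, 19]
Insertion path: 39 -> 2 -> 11 -> 19
Result: insert 14 as left child of 19
Final tree (level order): [39, 2, 47, None, 11, None, 49, None, 19, None, None, 14]


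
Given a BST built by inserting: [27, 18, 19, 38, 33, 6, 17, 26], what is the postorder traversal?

Tree insertion order: [27, 18, 19, 38, 33, 6, 17, 26]
Tree (level-order array): [27, 18, 38, 6, 19, 33, None, None, 17, None, 26]
Postorder traversal: [17, 6, 26, 19, 18, 33, 38, 27]


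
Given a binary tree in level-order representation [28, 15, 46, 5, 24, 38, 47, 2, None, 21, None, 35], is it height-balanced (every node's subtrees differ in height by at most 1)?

Tree (level-order array): [28, 15, 46, 5, 24, 38, 47, 2, None, 21, None, 35]
Definition: a tree is height-balanced if, at every node, |h(left) - h(right)| <= 1 (empty subtree has height -1).
Bottom-up per-node check:
  node 2: h_left=-1, h_right=-1, diff=0 [OK], height=0
  node 5: h_left=0, h_right=-1, diff=1 [OK], height=1
  node 21: h_left=-1, h_right=-1, diff=0 [OK], height=0
  node 24: h_left=0, h_right=-1, diff=1 [OK], height=1
  node 15: h_left=1, h_right=1, diff=0 [OK], height=2
  node 35: h_left=-1, h_right=-1, diff=0 [OK], height=0
  node 38: h_left=0, h_right=-1, diff=1 [OK], height=1
  node 47: h_left=-1, h_right=-1, diff=0 [OK], height=0
  node 46: h_left=1, h_right=0, diff=1 [OK], height=2
  node 28: h_left=2, h_right=2, diff=0 [OK], height=3
All nodes satisfy the balance condition.
Result: Balanced


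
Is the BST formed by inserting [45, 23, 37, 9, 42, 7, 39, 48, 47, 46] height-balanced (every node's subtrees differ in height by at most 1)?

Tree (level-order array): [45, 23, 48, 9, 37, 47, None, 7, None, None, 42, 46, None, None, None, 39]
Definition: a tree is height-balanced if, at every node, |h(left) - h(right)| <= 1 (empty subtree has height -1).
Bottom-up per-node check:
  node 7: h_left=-1, h_right=-1, diff=0 [OK], height=0
  node 9: h_left=0, h_right=-1, diff=1 [OK], height=1
  node 39: h_left=-1, h_right=-1, diff=0 [OK], height=0
  node 42: h_left=0, h_right=-1, diff=1 [OK], height=1
  node 37: h_left=-1, h_right=1, diff=2 [FAIL (|-1-1|=2 > 1)], height=2
  node 23: h_left=1, h_right=2, diff=1 [OK], height=3
  node 46: h_left=-1, h_right=-1, diff=0 [OK], height=0
  node 47: h_left=0, h_right=-1, diff=1 [OK], height=1
  node 48: h_left=1, h_right=-1, diff=2 [FAIL (|1--1|=2 > 1)], height=2
  node 45: h_left=3, h_right=2, diff=1 [OK], height=4
Node 37 violates the condition: |-1 - 1| = 2 > 1.
Result: Not balanced


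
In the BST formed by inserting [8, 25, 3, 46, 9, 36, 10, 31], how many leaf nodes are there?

Tree built from: [8, 25, 3, 46, 9, 36, 10, 31]
Tree (level-order array): [8, 3, 25, None, None, 9, 46, None, 10, 36, None, None, None, 31]
Rule: A leaf has 0 children.
Per-node child counts:
  node 8: 2 child(ren)
  node 3: 0 child(ren)
  node 25: 2 child(ren)
  node 9: 1 child(ren)
  node 10: 0 child(ren)
  node 46: 1 child(ren)
  node 36: 1 child(ren)
  node 31: 0 child(ren)
Matching nodes: [3, 10, 31]
Count of leaf nodes: 3


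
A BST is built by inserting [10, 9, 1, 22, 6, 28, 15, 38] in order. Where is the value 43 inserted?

Starting tree (level order): [10, 9, 22, 1, None, 15, 28, None, 6, None, None, None, 38]
Insertion path: 10 -> 22 -> 28 -> 38
Result: insert 43 as right child of 38
Final tree (level order): [10, 9, 22, 1, None, 15, 28, None, 6, None, None, None, 38, None, None, None, 43]


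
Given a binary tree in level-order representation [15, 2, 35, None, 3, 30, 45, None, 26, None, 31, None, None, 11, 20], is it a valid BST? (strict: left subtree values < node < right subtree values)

Level-order array: [15, 2, 35, None, 3, 30, 45, None, 26, None, 31, None, None, 11, 20]
Validate using subtree bounds (lo, hi): at each node, require lo < value < hi,
then recurse left with hi=value and right with lo=value.
Preorder trace (stopping at first violation):
  at node 15 with bounds (-inf, +inf): OK
  at node 2 with bounds (-inf, 15): OK
  at node 3 with bounds (2, 15): OK
  at node 26 with bounds (3, 15): VIOLATION
Node 26 violates its bound: not (3 < 26 < 15).
Result: Not a valid BST


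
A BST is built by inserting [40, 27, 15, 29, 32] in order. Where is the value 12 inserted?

Starting tree (level order): [40, 27, None, 15, 29, None, None, None, 32]
Insertion path: 40 -> 27 -> 15
Result: insert 12 as left child of 15
Final tree (level order): [40, 27, None, 15, 29, 12, None, None, 32]


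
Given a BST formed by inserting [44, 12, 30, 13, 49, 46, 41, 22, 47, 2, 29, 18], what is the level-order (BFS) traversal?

Tree insertion order: [44, 12, 30, 13, 49, 46, 41, 22, 47, 2, 29, 18]
Tree (level-order array): [44, 12, 49, 2, 30, 46, None, None, None, 13, 41, None, 47, None, 22, None, None, None, None, 18, 29]
BFS from the root, enqueuing left then right child of each popped node:
  queue [44] -> pop 44, enqueue [12, 49], visited so far: [44]
  queue [12, 49] -> pop 12, enqueue [2, 30], visited so far: [44, 12]
  queue [49, 2, 30] -> pop 49, enqueue [46], visited so far: [44, 12, 49]
  queue [2, 30, 46] -> pop 2, enqueue [none], visited so far: [44, 12, 49, 2]
  queue [30, 46] -> pop 30, enqueue [13, 41], visited so far: [44, 12, 49, 2, 30]
  queue [46, 13, 41] -> pop 46, enqueue [47], visited so far: [44, 12, 49, 2, 30, 46]
  queue [13, 41, 47] -> pop 13, enqueue [22], visited so far: [44, 12, 49, 2, 30, 46, 13]
  queue [41, 47, 22] -> pop 41, enqueue [none], visited so far: [44, 12, 49, 2, 30, 46, 13, 41]
  queue [47, 22] -> pop 47, enqueue [none], visited so far: [44, 12, 49, 2, 30, 46, 13, 41, 47]
  queue [22] -> pop 22, enqueue [18, 29], visited so far: [44, 12, 49, 2, 30, 46, 13, 41, 47, 22]
  queue [18, 29] -> pop 18, enqueue [none], visited so far: [44, 12, 49, 2, 30, 46, 13, 41, 47, 22, 18]
  queue [29] -> pop 29, enqueue [none], visited so far: [44, 12, 49, 2, 30, 46, 13, 41, 47, 22, 18, 29]
Result: [44, 12, 49, 2, 30, 46, 13, 41, 47, 22, 18, 29]


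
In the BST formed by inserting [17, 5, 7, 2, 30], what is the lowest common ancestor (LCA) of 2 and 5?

Tree insertion order: [17, 5, 7, 2, 30]
Tree (level-order array): [17, 5, 30, 2, 7]
In a BST, the LCA of p=2, q=5 is the first node v on the
root-to-leaf path with p <= v <= q (go left if both < v, right if both > v).
Walk from root:
  at 17: both 2 and 5 < 17, go left
  at 5: 2 <= 5 <= 5, this is the LCA
LCA = 5


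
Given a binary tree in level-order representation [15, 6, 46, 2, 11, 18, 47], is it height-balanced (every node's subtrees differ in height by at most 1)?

Tree (level-order array): [15, 6, 46, 2, 11, 18, 47]
Definition: a tree is height-balanced if, at every node, |h(left) - h(right)| <= 1 (empty subtree has height -1).
Bottom-up per-node check:
  node 2: h_left=-1, h_right=-1, diff=0 [OK], height=0
  node 11: h_left=-1, h_right=-1, diff=0 [OK], height=0
  node 6: h_left=0, h_right=0, diff=0 [OK], height=1
  node 18: h_left=-1, h_right=-1, diff=0 [OK], height=0
  node 47: h_left=-1, h_right=-1, diff=0 [OK], height=0
  node 46: h_left=0, h_right=0, diff=0 [OK], height=1
  node 15: h_left=1, h_right=1, diff=0 [OK], height=2
All nodes satisfy the balance condition.
Result: Balanced


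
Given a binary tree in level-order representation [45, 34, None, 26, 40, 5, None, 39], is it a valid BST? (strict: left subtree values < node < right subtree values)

Level-order array: [45, 34, None, 26, 40, 5, None, 39]
Validate using subtree bounds (lo, hi): at each node, require lo < value < hi,
then recurse left with hi=value and right with lo=value.
Preorder trace (stopping at first violation):
  at node 45 with bounds (-inf, +inf): OK
  at node 34 with bounds (-inf, 45): OK
  at node 26 with bounds (-inf, 34): OK
  at node 5 with bounds (-inf, 26): OK
  at node 40 with bounds (34, 45): OK
  at node 39 with bounds (34, 40): OK
No violation found at any node.
Result: Valid BST


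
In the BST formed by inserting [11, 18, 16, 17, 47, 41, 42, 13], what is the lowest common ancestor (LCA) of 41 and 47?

Tree insertion order: [11, 18, 16, 17, 47, 41, 42, 13]
Tree (level-order array): [11, None, 18, 16, 47, 13, 17, 41, None, None, None, None, None, None, 42]
In a BST, the LCA of p=41, q=47 is the first node v on the
root-to-leaf path with p <= v <= q (go left if both < v, right if both > v).
Walk from root:
  at 11: both 41 and 47 > 11, go right
  at 18: both 41 and 47 > 18, go right
  at 47: 41 <= 47 <= 47, this is the LCA
LCA = 47


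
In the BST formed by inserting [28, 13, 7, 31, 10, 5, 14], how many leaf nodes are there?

Tree built from: [28, 13, 7, 31, 10, 5, 14]
Tree (level-order array): [28, 13, 31, 7, 14, None, None, 5, 10]
Rule: A leaf has 0 children.
Per-node child counts:
  node 28: 2 child(ren)
  node 13: 2 child(ren)
  node 7: 2 child(ren)
  node 5: 0 child(ren)
  node 10: 0 child(ren)
  node 14: 0 child(ren)
  node 31: 0 child(ren)
Matching nodes: [5, 10, 14, 31]
Count of leaf nodes: 4


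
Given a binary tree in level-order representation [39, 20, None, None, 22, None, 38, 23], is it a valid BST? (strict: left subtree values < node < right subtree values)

Level-order array: [39, 20, None, None, 22, None, 38, 23]
Validate using subtree bounds (lo, hi): at each node, require lo < value < hi,
then recurse left with hi=value and right with lo=value.
Preorder trace (stopping at first violation):
  at node 39 with bounds (-inf, +inf): OK
  at node 20 with bounds (-inf, 39): OK
  at node 22 with bounds (20, 39): OK
  at node 38 with bounds (22, 39): OK
  at node 23 with bounds (22, 38): OK
No violation found at any node.
Result: Valid BST


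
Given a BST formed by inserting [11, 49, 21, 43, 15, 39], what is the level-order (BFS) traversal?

Tree insertion order: [11, 49, 21, 43, 15, 39]
Tree (level-order array): [11, None, 49, 21, None, 15, 43, None, None, 39]
BFS from the root, enqueuing left then right child of each popped node:
  queue [11] -> pop 11, enqueue [49], visited so far: [11]
  queue [49] -> pop 49, enqueue [21], visited so far: [11, 49]
  queue [21] -> pop 21, enqueue [15, 43], visited so far: [11, 49, 21]
  queue [15, 43] -> pop 15, enqueue [none], visited so far: [11, 49, 21, 15]
  queue [43] -> pop 43, enqueue [39], visited so far: [11, 49, 21, 15, 43]
  queue [39] -> pop 39, enqueue [none], visited so far: [11, 49, 21, 15, 43, 39]
Result: [11, 49, 21, 15, 43, 39]


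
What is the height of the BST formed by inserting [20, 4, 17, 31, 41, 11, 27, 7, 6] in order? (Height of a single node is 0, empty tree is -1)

Insertion order: [20, 4, 17, 31, 41, 11, 27, 7, 6]
Tree (level-order array): [20, 4, 31, None, 17, 27, 41, 11, None, None, None, None, None, 7, None, 6]
Compute height bottom-up (empty subtree = -1):
  height(6) = 1 + max(-1, -1) = 0
  height(7) = 1 + max(0, -1) = 1
  height(11) = 1 + max(1, -1) = 2
  height(17) = 1 + max(2, -1) = 3
  height(4) = 1 + max(-1, 3) = 4
  height(27) = 1 + max(-1, -1) = 0
  height(41) = 1 + max(-1, -1) = 0
  height(31) = 1 + max(0, 0) = 1
  height(20) = 1 + max(4, 1) = 5
Height = 5


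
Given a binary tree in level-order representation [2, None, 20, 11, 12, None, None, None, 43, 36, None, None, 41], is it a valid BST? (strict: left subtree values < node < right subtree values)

Level-order array: [2, None, 20, 11, 12, None, None, None, 43, 36, None, None, 41]
Validate using subtree bounds (lo, hi): at each node, require lo < value < hi,
then recurse left with hi=value and right with lo=value.
Preorder trace (stopping at first violation):
  at node 2 with bounds (-inf, +inf): OK
  at node 20 with bounds (2, +inf): OK
  at node 11 with bounds (2, 20): OK
  at node 12 with bounds (20, +inf): VIOLATION
Node 12 violates its bound: not (20 < 12 < +inf).
Result: Not a valid BST


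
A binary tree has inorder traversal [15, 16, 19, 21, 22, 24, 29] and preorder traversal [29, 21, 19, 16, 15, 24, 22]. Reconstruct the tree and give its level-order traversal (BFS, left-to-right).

Inorder:  [15, 16, 19, 21, 22, 24, 29]
Preorder: [29, 21, 19, 16, 15, 24, 22]
Algorithm: preorder visits root first, so consume preorder in order;
for each root, split the current inorder slice at that value into
left-subtree inorder and right-subtree inorder, then recurse.
Recursive splits:
  root=29; inorder splits into left=[15, 16, 19, 21, 22, 24], right=[]
  root=21; inorder splits into left=[15, 16, 19], right=[22, 24]
  root=19; inorder splits into left=[15, 16], right=[]
  root=16; inorder splits into left=[15], right=[]
  root=15; inorder splits into left=[], right=[]
  root=24; inorder splits into left=[22], right=[]
  root=22; inorder splits into left=[], right=[]
Reconstructed level-order: [29, 21, 19, 24, 16, 22, 15]


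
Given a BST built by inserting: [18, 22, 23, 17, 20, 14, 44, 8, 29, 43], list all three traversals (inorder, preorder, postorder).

Tree insertion order: [18, 22, 23, 17, 20, 14, 44, 8, 29, 43]
Tree (level-order array): [18, 17, 22, 14, None, 20, 23, 8, None, None, None, None, 44, None, None, 29, None, None, 43]
Inorder (L, root, R): [8, 14, 17, 18, 20, 22, 23, 29, 43, 44]
Preorder (root, L, R): [18, 17, 14, 8, 22, 20, 23, 44, 29, 43]
Postorder (L, R, root): [8, 14, 17, 20, 43, 29, 44, 23, 22, 18]


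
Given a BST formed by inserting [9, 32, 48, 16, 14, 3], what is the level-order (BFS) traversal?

Tree insertion order: [9, 32, 48, 16, 14, 3]
Tree (level-order array): [9, 3, 32, None, None, 16, 48, 14]
BFS from the root, enqueuing left then right child of each popped node:
  queue [9] -> pop 9, enqueue [3, 32], visited so far: [9]
  queue [3, 32] -> pop 3, enqueue [none], visited so far: [9, 3]
  queue [32] -> pop 32, enqueue [16, 48], visited so far: [9, 3, 32]
  queue [16, 48] -> pop 16, enqueue [14], visited so far: [9, 3, 32, 16]
  queue [48, 14] -> pop 48, enqueue [none], visited so far: [9, 3, 32, 16, 48]
  queue [14] -> pop 14, enqueue [none], visited so far: [9, 3, 32, 16, 48, 14]
Result: [9, 3, 32, 16, 48, 14]


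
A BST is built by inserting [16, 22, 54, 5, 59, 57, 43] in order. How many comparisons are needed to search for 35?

Search path for 35: 16 -> 22 -> 54 -> 43
Found: False
Comparisons: 4


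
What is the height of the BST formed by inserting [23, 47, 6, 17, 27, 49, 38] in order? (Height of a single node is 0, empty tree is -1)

Insertion order: [23, 47, 6, 17, 27, 49, 38]
Tree (level-order array): [23, 6, 47, None, 17, 27, 49, None, None, None, 38]
Compute height bottom-up (empty subtree = -1):
  height(17) = 1 + max(-1, -1) = 0
  height(6) = 1 + max(-1, 0) = 1
  height(38) = 1 + max(-1, -1) = 0
  height(27) = 1 + max(-1, 0) = 1
  height(49) = 1 + max(-1, -1) = 0
  height(47) = 1 + max(1, 0) = 2
  height(23) = 1 + max(1, 2) = 3
Height = 3


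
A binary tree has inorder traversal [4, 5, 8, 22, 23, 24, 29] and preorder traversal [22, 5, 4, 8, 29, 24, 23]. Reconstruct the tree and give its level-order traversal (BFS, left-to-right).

Inorder:  [4, 5, 8, 22, 23, 24, 29]
Preorder: [22, 5, 4, 8, 29, 24, 23]
Algorithm: preorder visits root first, so consume preorder in order;
for each root, split the current inorder slice at that value into
left-subtree inorder and right-subtree inorder, then recurse.
Recursive splits:
  root=22; inorder splits into left=[4, 5, 8], right=[23, 24, 29]
  root=5; inorder splits into left=[4], right=[8]
  root=4; inorder splits into left=[], right=[]
  root=8; inorder splits into left=[], right=[]
  root=29; inorder splits into left=[23, 24], right=[]
  root=24; inorder splits into left=[23], right=[]
  root=23; inorder splits into left=[], right=[]
Reconstructed level-order: [22, 5, 29, 4, 8, 24, 23]


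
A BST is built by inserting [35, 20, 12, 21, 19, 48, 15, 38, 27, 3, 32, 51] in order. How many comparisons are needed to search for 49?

Search path for 49: 35 -> 48 -> 51
Found: False
Comparisons: 3


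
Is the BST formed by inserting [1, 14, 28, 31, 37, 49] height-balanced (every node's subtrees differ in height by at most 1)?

Tree (level-order array): [1, None, 14, None, 28, None, 31, None, 37, None, 49]
Definition: a tree is height-balanced if, at every node, |h(left) - h(right)| <= 1 (empty subtree has height -1).
Bottom-up per-node check:
  node 49: h_left=-1, h_right=-1, diff=0 [OK], height=0
  node 37: h_left=-1, h_right=0, diff=1 [OK], height=1
  node 31: h_left=-1, h_right=1, diff=2 [FAIL (|-1-1|=2 > 1)], height=2
  node 28: h_left=-1, h_right=2, diff=3 [FAIL (|-1-2|=3 > 1)], height=3
  node 14: h_left=-1, h_right=3, diff=4 [FAIL (|-1-3|=4 > 1)], height=4
  node 1: h_left=-1, h_right=4, diff=5 [FAIL (|-1-4|=5 > 1)], height=5
Node 31 violates the condition: |-1 - 1| = 2 > 1.
Result: Not balanced
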